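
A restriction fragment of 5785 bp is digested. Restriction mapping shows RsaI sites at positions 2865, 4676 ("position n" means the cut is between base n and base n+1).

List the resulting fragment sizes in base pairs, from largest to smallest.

Linear molecule, 2 cuts → 3 fragments:
  2865 − 0 = 2865 bp
  4676 − 2865 = 1811 bp
  5785 − 4676 = 1109 bp
Sorted largest to smallest: 2865, 1811, 1109 bp.

2865, 1811, 1109 bp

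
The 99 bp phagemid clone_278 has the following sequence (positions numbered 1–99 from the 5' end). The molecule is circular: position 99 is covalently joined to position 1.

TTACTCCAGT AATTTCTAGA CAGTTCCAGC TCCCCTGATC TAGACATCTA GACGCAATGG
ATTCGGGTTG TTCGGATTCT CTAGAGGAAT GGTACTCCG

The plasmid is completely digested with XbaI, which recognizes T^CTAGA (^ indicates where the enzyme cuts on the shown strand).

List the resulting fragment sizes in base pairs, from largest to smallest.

34, 33, 24, 8 bp

XbaI sites (TCTAGA) start at positions 15, 39, 47, 80.
XbaI cuts after the first base of each site, so after positions 15, 39, 47, 80.
Circular molecule, 4 cuts → 4 fragments:
  16–39 → 24 bp
  40–47 → 8 bp
  48–80 → 33 bp
  81–99 then 1–15 → 19 + 15 = 34 bp
Sorted largest to smallest: 34, 33, 24, 8 bp.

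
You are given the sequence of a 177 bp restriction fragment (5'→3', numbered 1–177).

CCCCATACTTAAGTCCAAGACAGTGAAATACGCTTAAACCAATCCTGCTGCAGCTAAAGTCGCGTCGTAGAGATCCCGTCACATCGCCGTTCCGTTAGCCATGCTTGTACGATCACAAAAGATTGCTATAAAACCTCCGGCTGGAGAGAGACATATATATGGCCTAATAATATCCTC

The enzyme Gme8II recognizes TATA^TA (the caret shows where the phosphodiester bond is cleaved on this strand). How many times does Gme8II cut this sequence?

1

TATATA occurs starting at position 154.
Gme8II cuts at 1 site.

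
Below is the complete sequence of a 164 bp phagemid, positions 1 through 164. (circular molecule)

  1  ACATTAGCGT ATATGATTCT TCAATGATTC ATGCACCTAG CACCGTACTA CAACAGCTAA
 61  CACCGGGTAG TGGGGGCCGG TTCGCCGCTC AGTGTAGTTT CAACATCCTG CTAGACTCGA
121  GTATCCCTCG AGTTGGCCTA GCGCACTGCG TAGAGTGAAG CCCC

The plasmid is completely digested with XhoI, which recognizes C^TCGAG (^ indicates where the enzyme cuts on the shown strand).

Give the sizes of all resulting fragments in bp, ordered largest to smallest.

XhoI sites (CTCGAG) start at positions 116, 127.
XhoI cuts after the first base of each site, so after positions 116, 127.
Circular molecule, 2 cuts → 2 fragments:
  117–127 → 11 bp
  128–164 then 1–116 → 37 + 116 = 153 bp
Sorted largest to smallest: 153, 11 bp.

153, 11 bp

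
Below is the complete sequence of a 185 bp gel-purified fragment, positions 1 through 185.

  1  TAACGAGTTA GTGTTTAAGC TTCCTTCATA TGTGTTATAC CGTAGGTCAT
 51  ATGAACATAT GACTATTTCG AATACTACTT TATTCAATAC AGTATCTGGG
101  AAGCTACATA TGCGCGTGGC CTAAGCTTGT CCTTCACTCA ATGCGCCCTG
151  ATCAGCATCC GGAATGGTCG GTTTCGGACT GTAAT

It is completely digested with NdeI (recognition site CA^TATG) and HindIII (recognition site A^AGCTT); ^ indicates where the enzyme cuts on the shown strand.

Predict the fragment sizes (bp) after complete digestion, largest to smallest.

NdeI sites (CATATG) start at positions 27, 48, 56, 107.
NdeI cuts after base 2 of each site, so after positions 28, 49, 57, 108.
HindIII sites (AAGCTT) start at positions 17, 123.
HindIII cuts after the first base of each site, so after positions 17, 123.
Combined cut positions: 17, 28, 49, 57, 108, 123.
Linear molecule, 6 cuts → 7 fragments:
  1–17 → 17 bp
  18–28 → 11 bp
  29–49 → 21 bp
  50–57 → 8 bp
  58–108 → 51 bp
  109–123 → 15 bp
  124–185 → 62 bp
Sorted largest to smallest: 62, 51, 21, 17, 15, 11, 8 bp.

62, 51, 21, 17, 15, 11, 8 bp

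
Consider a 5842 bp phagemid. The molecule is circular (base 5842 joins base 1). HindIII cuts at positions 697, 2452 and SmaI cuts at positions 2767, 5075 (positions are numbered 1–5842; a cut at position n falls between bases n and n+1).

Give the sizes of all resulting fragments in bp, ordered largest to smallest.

2308, 1755, 1464, 315 bp

Combined cut positions (sorted): 697, 2452, 2767, 5075.
Circular molecule, 4 cuts → 4 fragments:
  2452 − 697 = 1755 bp
  2767 − 2452 = 315 bp
  5075 − 2767 = 2308 bp
  wrap: 5842 − 5075 + 697 = 1464 bp
Sorted largest to smallest: 2308, 1755, 1464, 315 bp.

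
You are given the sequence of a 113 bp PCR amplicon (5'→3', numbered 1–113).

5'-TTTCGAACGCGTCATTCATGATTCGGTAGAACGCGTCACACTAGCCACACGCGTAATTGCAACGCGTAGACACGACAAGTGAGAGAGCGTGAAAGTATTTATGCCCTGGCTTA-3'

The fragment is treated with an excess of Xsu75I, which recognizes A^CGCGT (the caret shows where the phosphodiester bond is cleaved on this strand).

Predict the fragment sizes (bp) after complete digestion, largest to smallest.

51, 24, 18, 13, 7 bp

Xsu75I sites (ACGCGT) start at positions 7, 31, 49, 62.
Xsu75I cuts after the first base of each site, so after positions 7, 31, 49, 62.
Linear molecule, 4 cuts → 5 fragments:
  1–7 → 7 bp
  8–31 → 24 bp
  32–49 → 18 bp
  50–62 → 13 bp
  63–113 → 51 bp
Sorted largest to smallest: 51, 24, 18, 13, 7 bp.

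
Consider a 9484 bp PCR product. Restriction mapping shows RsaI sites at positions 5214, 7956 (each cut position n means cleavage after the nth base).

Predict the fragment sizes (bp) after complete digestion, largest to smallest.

Linear molecule, 2 cuts → 3 fragments:
  5214 − 0 = 5214 bp
  7956 − 5214 = 2742 bp
  9484 − 7956 = 1528 bp
Sorted largest to smallest: 5214, 2742, 1528 bp.

5214, 2742, 1528 bp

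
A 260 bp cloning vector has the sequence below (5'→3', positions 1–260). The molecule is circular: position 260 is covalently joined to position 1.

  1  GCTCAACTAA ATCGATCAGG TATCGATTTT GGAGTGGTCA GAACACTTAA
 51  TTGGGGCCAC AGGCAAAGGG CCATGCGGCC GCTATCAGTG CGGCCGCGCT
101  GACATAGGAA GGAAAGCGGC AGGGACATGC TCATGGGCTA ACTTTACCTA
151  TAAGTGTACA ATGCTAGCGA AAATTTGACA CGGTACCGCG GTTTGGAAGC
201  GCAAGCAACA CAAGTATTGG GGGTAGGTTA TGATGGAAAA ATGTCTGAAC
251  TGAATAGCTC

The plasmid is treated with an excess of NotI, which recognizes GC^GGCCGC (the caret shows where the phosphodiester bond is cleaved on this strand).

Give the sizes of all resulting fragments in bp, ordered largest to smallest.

245, 15 bp

NotI sites (GCGGCCGC) start at positions 75, 90.
NotI cuts after base 2 of each site, so after positions 76, 91.
Circular molecule, 2 cuts → 2 fragments:
  77–91 → 15 bp
  92–260 then 1–76 → 169 + 76 = 245 bp
Sorted largest to smallest: 245, 15 bp.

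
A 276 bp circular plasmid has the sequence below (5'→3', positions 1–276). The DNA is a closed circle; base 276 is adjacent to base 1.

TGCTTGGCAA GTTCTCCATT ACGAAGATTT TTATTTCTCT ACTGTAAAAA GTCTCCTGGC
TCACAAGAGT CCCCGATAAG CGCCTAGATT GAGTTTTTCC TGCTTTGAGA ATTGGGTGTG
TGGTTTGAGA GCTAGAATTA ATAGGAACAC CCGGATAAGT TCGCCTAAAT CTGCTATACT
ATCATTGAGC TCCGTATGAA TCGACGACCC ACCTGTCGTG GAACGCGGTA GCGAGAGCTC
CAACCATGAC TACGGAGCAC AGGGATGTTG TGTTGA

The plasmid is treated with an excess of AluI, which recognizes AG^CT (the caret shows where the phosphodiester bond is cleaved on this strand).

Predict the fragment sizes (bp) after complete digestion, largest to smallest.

170, 58, 48 bp

AluI sites (AGCT) start at positions 130, 188, 236.
AluI cuts after base 2 of each site, so after positions 131, 189, 237.
Circular molecule, 3 cuts → 3 fragments:
  132–189 → 58 bp
  190–237 → 48 bp
  238–276 then 1–131 → 39 + 131 = 170 bp
Sorted largest to smallest: 170, 58, 48 bp.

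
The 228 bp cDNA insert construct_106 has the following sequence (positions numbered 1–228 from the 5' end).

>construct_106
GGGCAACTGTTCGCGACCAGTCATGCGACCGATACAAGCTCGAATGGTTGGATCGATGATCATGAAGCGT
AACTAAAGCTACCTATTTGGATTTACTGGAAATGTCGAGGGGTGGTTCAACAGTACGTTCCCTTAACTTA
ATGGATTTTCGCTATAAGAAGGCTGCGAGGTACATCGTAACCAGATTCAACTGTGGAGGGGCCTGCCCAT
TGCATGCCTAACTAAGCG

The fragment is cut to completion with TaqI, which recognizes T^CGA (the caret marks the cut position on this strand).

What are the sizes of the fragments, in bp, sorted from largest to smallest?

123, 52, 40, 13 bp

TaqI sites (TCGA) start at positions 40, 53, 105.
TaqI cuts after the first base of each site, so after positions 40, 53, 105.
Linear molecule, 3 cuts → 4 fragments:
  1–40 → 40 bp
  41–53 → 13 bp
  54–105 → 52 bp
  106–228 → 123 bp
Sorted largest to smallest: 123, 52, 40, 13 bp.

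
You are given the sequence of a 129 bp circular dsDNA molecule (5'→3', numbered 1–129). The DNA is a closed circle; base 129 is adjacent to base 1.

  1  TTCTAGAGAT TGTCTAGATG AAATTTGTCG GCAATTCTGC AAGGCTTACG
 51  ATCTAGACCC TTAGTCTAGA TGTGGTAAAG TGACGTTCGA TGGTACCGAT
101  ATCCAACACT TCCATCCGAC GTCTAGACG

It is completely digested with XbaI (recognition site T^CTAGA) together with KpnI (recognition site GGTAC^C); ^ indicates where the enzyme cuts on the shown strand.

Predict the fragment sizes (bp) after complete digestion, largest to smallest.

39, 31, 26, 13, 11, 9 bp

XbaI sites (TCTAGA) start at positions 2, 13, 52, 65, 122.
XbaI cuts after the first base of each site, so after positions 2, 13, 52, 65, 122.
The KpnI site (GGTACC) starts at position 92.
KpnI cuts after base 5 of each site (before the last base), so after position 96.
Combined cut positions: 2, 13, 52, 65, 96, 122.
Circular molecule, 6 cuts → 6 fragments:
  3–13 → 11 bp
  14–52 → 39 bp
  53–65 → 13 bp
  66–96 → 31 bp
  97–122 → 26 bp
  123–129 then 1–2 → 7 + 2 = 9 bp
Sorted largest to smallest: 39, 31, 26, 13, 11, 9 bp.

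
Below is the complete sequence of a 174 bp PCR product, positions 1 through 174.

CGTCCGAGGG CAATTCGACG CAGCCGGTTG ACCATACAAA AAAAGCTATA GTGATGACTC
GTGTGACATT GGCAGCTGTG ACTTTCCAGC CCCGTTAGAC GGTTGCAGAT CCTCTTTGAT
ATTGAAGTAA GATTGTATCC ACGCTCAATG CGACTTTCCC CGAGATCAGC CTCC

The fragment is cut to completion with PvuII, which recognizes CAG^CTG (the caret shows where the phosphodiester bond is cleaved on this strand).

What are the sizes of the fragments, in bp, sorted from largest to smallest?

The PvuII site (CAGCTG) starts at position 73.
PvuII cuts after base 3 of each site, so after position 75.
Linear molecule, 1 cut → 2 fragments:
  1–75 → 75 bp
  76–174 → 99 bp
Sorted largest to smallest: 99, 75 bp.

99, 75 bp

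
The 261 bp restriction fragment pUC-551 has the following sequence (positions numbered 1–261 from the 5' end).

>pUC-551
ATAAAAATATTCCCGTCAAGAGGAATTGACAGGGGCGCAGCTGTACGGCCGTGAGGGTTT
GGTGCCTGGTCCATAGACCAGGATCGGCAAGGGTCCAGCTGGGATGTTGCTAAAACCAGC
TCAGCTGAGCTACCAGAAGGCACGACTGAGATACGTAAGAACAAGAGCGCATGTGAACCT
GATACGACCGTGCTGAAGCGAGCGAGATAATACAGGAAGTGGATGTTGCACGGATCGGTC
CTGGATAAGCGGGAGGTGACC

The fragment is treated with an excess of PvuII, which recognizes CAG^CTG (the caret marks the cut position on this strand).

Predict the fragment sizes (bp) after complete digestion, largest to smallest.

PvuII sites (CAGCTG) start at positions 38, 96, 122.
PvuII cuts after base 3 of each site, so after positions 40, 98, 124.
Linear molecule, 3 cuts → 4 fragments:
  1–40 → 40 bp
  41–98 → 58 bp
  99–124 → 26 bp
  125–261 → 137 bp
Sorted largest to smallest: 137, 58, 40, 26 bp.

137, 58, 40, 26 bp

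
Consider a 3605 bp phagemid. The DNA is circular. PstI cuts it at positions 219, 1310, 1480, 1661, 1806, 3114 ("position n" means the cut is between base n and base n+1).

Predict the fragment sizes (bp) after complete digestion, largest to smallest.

1308, 1091, 710, 181, 170, 145 bp

Circular molecule, 6 cuts → 6 fragments:
  1310 − 219 = 1091 bp
  1480 − 1310 = 170 bp
  1661 − 1480 = 181 bp
  1806 − 1661 = 145 bp
  3114 − 1806 = 1308 bp
  wrap: 3605 − 3114 + 219 = 710 bp
Sorted largest to smallest: 1308, 1091, 710, 181, 170, 145 bp.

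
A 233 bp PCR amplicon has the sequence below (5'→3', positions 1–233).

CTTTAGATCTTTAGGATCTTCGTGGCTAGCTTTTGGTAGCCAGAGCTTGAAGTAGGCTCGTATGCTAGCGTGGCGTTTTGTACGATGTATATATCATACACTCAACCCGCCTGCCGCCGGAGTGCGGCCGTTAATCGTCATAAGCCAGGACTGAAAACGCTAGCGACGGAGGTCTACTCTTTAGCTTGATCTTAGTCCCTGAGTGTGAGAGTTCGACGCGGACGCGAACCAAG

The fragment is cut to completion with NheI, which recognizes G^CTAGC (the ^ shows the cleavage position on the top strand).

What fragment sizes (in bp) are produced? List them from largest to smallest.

NheI sites (GCTAGC) start at positions 25, 64, 159.
NheI cuts after the first base of each site, so after positions 25, 64, 159.
Linear molecule, 3 cuts → 4 fragments:
  1–25 → 25 bp
  26–64 → 39 bp
  65–159 → 95 bp
  160–233 → 74 bp
Sorted largest to smallest: 95, 74, 39, 25 bp.

95, 74, 39, 25 bp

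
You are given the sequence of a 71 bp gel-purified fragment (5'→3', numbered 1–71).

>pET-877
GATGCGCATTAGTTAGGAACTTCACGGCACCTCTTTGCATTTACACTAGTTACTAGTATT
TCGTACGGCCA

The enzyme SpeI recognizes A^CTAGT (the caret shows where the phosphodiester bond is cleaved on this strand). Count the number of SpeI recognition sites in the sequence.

2

ACTAGT occurs starting at positions 45, 52.
SpeI cuts at 2 sites.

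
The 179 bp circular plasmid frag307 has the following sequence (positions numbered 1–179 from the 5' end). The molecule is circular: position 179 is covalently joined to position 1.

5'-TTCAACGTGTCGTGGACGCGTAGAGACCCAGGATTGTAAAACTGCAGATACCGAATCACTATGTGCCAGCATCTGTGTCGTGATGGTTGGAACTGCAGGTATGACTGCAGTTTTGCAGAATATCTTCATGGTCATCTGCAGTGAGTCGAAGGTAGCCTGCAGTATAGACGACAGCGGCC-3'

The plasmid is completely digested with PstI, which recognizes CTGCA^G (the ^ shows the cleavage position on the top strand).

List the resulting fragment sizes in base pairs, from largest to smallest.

64, 51, 31, 21, 12 bp

PstI sites (CTGCAG) start at positions 42, 93, 105, 136, 157.
PstI cuts after base 5 of each site (before the last base), so after positions 46, 97, 109, 140, 161.
Circular molecule, 5 cuts → 5 fragments:
  47–97 → 51 bp
  98–109 → 12 bp
  110–140 → 31 bp
  141–161 → 21 bp
  162–179 then 1–46 → 18 + 46 = 64 bp
Sorted largest to smallest: 64, 51, 31, 21, 12 bp.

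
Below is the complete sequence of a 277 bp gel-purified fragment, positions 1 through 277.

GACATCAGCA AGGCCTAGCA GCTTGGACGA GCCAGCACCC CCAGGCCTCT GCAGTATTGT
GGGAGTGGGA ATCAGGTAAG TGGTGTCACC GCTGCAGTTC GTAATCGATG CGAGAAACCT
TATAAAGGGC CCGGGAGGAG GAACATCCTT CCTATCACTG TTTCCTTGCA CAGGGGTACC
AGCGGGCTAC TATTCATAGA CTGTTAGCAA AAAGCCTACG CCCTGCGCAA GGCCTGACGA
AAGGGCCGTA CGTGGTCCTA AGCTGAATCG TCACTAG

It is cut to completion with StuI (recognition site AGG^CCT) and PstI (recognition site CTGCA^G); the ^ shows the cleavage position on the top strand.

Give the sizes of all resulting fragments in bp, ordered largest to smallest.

136, 45, 43, 32, 13, 8 bp

StuI sites (AGGCCT) start at positions 11, 43, 230.
StuI cuts after base 3 of each site, so after positions 13, 45, 232.
PstI sites (CTGCAG) start at positions 49, 92.
PstI cuts after base 5 of each site (before the last base), so after positions 53, 96.
Combined cut positions: 13, 45, 53, 96, 232.
Linear molecule, 5 cuts → 6 fragments:
  1–13 → 13 bp
  14–45 → 32 bp
  46–53 → 8 bp
  54–96 → 43 bp
  97–232 → 136 bp
  233–277 → 45 bp
Sorted largest to smallest: 136, 45, 43, 32, 13, 8 bp.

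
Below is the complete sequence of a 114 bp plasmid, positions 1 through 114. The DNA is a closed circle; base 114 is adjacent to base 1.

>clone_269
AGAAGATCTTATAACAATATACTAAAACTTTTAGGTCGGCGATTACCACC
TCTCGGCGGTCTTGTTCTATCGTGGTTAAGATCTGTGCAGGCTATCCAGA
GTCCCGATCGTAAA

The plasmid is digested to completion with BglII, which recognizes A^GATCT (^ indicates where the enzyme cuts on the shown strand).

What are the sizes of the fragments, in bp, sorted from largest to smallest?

75, 39 bp

BglII sites (AGATCT) start at positions 4, 79.
BglII cuts after the first base of each site, so after positions 4, 79.
Circular molecule, 2 cuts → 2 fragments:
  5–79 → 75 bp
  80–114 then 1–4 → 35 + 4 = 39 bp
Sorted largest to smallest: 75, 39 bp.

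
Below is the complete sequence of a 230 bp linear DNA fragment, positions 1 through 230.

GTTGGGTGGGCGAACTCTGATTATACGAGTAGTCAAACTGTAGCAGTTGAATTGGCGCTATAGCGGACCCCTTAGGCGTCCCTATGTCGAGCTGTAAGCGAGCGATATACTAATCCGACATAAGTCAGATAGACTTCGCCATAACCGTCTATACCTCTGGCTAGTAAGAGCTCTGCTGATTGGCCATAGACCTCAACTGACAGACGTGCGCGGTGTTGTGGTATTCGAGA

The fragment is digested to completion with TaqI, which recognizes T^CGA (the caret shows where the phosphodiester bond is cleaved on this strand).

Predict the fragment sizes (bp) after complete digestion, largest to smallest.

TaqI sites (TCGA) start at positions 87, 225.
TaqI cuts after the first base of each site, so after positions 87, 225.
Linear molecule, 2 cuts → 3 fragments:
  1–87 → 87 bp
  88–225 → 138 bp
  226–230 → 5 bp
Sorted largest to smallest: 138, 87, 5 bp.

138, 87, 5 bp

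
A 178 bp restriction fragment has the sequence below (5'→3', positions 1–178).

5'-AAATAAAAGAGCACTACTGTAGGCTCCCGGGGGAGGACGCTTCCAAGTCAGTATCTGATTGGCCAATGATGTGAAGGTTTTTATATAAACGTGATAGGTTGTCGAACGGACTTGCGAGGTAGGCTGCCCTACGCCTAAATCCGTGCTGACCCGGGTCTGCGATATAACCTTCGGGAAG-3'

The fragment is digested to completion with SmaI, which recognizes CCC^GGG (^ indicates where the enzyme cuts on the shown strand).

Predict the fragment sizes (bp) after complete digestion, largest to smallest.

124, 28, 26 bp

SmaI sites (CCCGGG) start at positions 26, 150.
SmaI cuts after base 3 of each site, so after positions 28, 152.
Linear molecule, 2 cuts → 3 fragments:
  1–28 → 28 bp
  29–152 → 124 bp
  153–178 → 26 bp
Sorted largest to smallest: 124, 28, 26 bp.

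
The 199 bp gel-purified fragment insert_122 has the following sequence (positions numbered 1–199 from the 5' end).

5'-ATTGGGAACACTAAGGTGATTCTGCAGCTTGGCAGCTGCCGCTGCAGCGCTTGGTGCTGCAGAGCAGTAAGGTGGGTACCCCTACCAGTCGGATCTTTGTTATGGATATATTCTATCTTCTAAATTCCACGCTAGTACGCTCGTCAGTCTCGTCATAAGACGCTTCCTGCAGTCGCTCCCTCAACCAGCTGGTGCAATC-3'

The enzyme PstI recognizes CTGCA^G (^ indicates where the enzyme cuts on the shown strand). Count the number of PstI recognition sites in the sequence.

4

CTGCAG occurs starting at positions 22, 42, 57, 167.
PstI cuts at 4 sites.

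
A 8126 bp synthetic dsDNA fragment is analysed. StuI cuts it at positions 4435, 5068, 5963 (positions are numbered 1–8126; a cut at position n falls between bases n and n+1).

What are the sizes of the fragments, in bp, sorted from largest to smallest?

Linear molecule, 3 cuts → 4 fragments:
  4435 − 0 = 4435 bp
  5068 − 4435 = 633 bp
  5963 − 5068 = 895 bp
  8126 − 5963 = 2163 bp
Sorted largest to smallest: 4435, 2163, 895, 633 bp.

4435, 2163, 895, 633 bp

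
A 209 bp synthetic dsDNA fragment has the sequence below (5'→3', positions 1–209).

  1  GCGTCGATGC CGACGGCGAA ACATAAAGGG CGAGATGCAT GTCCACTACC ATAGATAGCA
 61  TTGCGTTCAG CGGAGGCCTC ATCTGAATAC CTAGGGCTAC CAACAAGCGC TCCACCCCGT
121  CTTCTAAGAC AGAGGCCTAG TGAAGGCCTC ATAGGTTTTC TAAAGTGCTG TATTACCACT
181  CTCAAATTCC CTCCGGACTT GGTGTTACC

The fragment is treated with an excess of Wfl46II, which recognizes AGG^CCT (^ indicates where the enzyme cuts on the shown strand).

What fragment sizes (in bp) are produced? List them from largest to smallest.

Wfl46II sites (AGGCCT) start at positions 74, 133, 144.
Wfl46II cuts after base 3 of each site, so after positions 76, 135, 146.
Linear molecule, 3 cuts → 4 fragments:
  1–76 → 76 bp
  77–135 → 59 bp
  136–146 → 11 bp
  147–209 → 63 bp
Sorted largest to smallest: 76, 63, 59, 11 bp.

76, 63, 59, 11 bp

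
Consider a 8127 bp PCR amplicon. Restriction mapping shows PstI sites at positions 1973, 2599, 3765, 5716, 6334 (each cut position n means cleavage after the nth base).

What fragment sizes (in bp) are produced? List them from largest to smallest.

1973, 1951, 1793, 1166, 626, 618 bp

Linear molecule, 5 cuts → 6 fragments:
  1973 − 0 = 1973 bp
  2599 − 1973 = 626 bp
  3765 − 2599 = 1166 bp
  5716 − 3765 = 1951 bp
  6334 − 5716 = 618 bp
  8127 − 6334 = 1793 bp
Sorted largest to smallest: 1973, 1951, 1793, 1166, 626, 618 bp.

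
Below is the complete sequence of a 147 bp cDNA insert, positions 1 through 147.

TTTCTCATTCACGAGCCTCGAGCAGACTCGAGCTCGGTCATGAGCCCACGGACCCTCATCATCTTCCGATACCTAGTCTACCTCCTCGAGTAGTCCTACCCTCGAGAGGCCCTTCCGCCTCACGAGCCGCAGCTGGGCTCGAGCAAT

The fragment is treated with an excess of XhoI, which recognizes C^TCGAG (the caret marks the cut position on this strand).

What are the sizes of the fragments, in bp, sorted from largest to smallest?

XhoI sites (CTCGAG) start at positions 17, 27, 85, 101, 138.
XhoI cuts after the first base of each site, so after positions 17, 27, 85, 101, 138.
Linear molecule, 5 cuts → 6 fragments:
  1–17 → 17 bp
  18–27 → 10 bp
  28–85 → 58 bp
  86–101 → 16 bp
  102–138 → 37 bp
  139–147 → 9 bp
Sorted largest to smallest: 58, 37, 17, 16, 10, 9 bp.

58, 37, 17, 16, 10, 9 bp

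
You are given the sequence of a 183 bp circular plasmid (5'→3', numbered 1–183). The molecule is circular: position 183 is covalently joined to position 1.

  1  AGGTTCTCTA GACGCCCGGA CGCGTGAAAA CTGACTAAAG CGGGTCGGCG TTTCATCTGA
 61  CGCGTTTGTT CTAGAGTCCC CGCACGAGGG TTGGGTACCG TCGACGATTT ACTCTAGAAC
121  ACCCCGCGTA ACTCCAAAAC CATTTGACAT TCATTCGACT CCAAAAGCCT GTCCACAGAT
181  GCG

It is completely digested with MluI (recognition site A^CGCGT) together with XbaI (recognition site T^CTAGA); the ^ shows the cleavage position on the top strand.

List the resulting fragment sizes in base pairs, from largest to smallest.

MluI sites (ACGCGT) start at positions 20, 60.
MluI cuts after the first base of each site, so after positions 20, 60.
XbaI sites (TCTAGA) start at positions 7, 70, 113.
XbaI cuts after the first base of each site, so after positions 7, 70, 113.
Combined cut positions: 7, 20, 60, 70, 113.
Circular molecule, 5 cuts → 5 fragments:
  8–20 → 13 bp
  21–60 → 40 bp
  61–70 → 10 bp
  71–113 → 43 bp
  114–183 then 1–7 → 70 + 7 = 77 bp
Sorted largest to smallest: 77, 43, 40, 13, 10 bp.

77, 43, 40, 13, 10 bp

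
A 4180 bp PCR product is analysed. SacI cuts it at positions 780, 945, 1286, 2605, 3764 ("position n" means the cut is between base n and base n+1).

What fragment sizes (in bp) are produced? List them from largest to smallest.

Linear molecule, 5 cuts → 6 fragments:
  780 − 0 = 780 bp
  945 − 780 = 165 bp
  1286 − 945 = 341 bp
  2605 − 1286 = 1319 bp
  3764 − 2605 = 1159 bp
  4180 − 3764 = 416 bp
Sorted largest to smallest: 1319, 1159, 780, 416, 341, 165 bp.

1319, 1159, 780, 416, 341, 165 bp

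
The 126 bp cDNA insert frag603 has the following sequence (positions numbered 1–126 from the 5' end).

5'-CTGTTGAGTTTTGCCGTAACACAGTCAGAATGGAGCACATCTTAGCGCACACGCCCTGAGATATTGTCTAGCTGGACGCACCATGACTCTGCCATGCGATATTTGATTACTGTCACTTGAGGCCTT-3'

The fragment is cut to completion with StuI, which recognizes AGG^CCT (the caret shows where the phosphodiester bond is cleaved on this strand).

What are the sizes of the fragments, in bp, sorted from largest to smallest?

122, 4 bp

The StuI site (AGGCCT) starts at position 120.
StuI cuts after base 3 of each site, so after position 122.
Linear molecule, 1 cut → 2 fragments:
  1–122 → 122 bp
  123–126 → 4 bp
Sorted largest to smallest: 122, 4 bp.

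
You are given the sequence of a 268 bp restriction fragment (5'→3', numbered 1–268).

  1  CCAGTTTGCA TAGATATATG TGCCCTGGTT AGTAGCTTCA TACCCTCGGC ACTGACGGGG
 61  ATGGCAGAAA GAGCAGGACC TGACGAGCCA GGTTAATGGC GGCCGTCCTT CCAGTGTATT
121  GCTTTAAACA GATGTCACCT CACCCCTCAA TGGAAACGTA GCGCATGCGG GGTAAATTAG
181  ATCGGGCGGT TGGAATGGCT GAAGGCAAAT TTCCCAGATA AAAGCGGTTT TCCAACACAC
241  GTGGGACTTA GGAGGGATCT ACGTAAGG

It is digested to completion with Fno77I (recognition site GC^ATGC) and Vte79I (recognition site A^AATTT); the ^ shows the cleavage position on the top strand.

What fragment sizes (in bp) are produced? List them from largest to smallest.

164, 61, 43 bp

The Fno77I site (GCATGC) starts at position 163.
Fno77I cuts after base 2 of each site, so after position 164.
The Vte79I site (AAATTT) starts at position 207.
Vte79I cuts after the first base of each site, so after position 207.
Combined cut positions: 164, 207.
Linear molecule, 2 cuts → 3 fragments:
  1–164 → 164 bp
  165–207 → 43 bp
  208–268 → 61 bp
Sorted largest to smallest: 164, 61, 43 bp.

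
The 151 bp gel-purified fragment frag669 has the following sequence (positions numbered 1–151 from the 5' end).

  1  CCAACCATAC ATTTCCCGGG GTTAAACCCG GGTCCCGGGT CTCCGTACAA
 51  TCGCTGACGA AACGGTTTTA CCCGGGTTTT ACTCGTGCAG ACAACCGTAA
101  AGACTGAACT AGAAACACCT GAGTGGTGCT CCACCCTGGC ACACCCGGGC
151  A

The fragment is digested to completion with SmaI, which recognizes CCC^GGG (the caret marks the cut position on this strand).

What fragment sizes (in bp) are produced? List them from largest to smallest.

SmaI sites (CCCGGG) start at positions 15, 27, 34, 71, 144.
SmaI cuts after base 3 of each site, so after positions 17, 29, 36, 73, 146.
Linear molecule, 5 cuts → 6 fragments:
  1–17 → 17 bp
  18–29 → 12 bp
  30–36 → 7 bp
  37–73 → 37 bp
  74–146 → 73 bp
  147–151 → 5 bp
Sorted largest to smallest: 73, 37, 17, 12, 7, 5 bp.

73, 37, 17, 12, 7, 5 bp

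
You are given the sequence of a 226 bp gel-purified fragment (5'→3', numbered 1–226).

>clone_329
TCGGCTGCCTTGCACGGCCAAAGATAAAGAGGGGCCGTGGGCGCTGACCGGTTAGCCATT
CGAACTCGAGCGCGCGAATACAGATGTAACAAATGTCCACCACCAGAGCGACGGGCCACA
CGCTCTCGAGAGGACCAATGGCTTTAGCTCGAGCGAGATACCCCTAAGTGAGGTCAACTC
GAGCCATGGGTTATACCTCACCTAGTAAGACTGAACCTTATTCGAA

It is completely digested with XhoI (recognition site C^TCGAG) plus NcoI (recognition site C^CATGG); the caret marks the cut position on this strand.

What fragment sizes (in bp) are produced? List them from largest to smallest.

65, 60, 42, 30, 23, 6 bp

XhoI sites (CTCGAG) start at positions 65, 125, 148, 178.
XhoI cuts after the first base of each site, so after positions 65, 125, 148, 178.
The NcoI site (CCATGG) starts at position 184.
NcoI cuts after the first base of each site, so after position 184.
Combined cut positions: 65, 125, 148, 178, 184.
Linear molecule, 5 cuts → 6 fragments:
  1–65 → 65 bp
  66–125 → 60 bp
  126–148 → 23 bp
  149–178 → 30 bp
  179–184 → 6 bp
  185–226 → 42 bp
Sorted largest to smallest: 65, 60, 42, 30, 23, 6 bp.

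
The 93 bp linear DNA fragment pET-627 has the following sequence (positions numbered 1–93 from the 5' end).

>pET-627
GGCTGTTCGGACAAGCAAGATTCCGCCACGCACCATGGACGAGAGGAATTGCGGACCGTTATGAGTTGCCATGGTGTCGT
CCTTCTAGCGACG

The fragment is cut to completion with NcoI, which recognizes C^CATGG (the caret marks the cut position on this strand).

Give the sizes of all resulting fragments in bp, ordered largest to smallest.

36, 33, 24 bp

NcoI sites (CCATGG) start at positions 33, 69.
NcoI cuts after the first base of each site, so after positions 33, 69.
Linear molecule, 2 cuts → 3 fragments:
  1–33 → 33 bp
  34–69 → 36 bp
  70–93 → 24 bp
Sorted largest to smallest: 36, 33, 24 bp.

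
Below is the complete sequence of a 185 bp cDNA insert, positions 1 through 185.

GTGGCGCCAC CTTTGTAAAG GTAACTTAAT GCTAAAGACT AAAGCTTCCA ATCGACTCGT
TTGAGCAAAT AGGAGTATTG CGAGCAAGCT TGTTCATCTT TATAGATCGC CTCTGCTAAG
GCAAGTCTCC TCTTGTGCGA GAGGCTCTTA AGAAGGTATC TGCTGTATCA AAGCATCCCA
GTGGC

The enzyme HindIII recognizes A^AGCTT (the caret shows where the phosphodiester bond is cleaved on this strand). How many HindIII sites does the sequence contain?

2

AAGCTT occurs starting at positions 42, 86.
HindIII cuts at 2 sites.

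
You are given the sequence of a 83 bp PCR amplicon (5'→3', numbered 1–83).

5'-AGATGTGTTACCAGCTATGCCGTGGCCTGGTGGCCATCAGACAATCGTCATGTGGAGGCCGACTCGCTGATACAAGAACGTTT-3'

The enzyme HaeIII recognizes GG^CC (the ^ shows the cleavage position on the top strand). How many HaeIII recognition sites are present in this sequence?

GGCC occurs starting at positions 24, 32, 57.
HaeIII cuts at 3 sites.

3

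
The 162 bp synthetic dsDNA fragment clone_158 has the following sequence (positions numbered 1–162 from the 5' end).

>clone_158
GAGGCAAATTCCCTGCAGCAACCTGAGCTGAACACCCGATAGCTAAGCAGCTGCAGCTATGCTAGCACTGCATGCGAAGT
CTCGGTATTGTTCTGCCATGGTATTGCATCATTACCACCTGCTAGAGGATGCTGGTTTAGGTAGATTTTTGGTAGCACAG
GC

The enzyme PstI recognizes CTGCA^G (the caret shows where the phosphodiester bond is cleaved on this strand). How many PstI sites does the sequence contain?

CTGCAG occurs starting at positions 13, 51.
PstI cuts at 2 sites.

2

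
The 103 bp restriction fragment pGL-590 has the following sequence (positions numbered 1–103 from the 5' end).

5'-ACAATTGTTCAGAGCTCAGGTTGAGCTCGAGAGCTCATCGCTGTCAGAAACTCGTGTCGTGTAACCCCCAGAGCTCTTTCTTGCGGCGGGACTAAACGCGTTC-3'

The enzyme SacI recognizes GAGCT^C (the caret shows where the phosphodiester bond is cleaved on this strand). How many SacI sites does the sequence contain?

4

GAGCTC occurs starting at positions 12, 23, 31, 71.
SacI cuts at 4 sites.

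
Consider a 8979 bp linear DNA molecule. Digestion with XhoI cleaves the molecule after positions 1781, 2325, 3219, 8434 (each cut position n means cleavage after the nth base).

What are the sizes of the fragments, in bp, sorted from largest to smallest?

Linear molecule, 4 cuts → 5 fragments:
  1781 − 0 = 1781 bp
  2325 − 1781 = 544 bp
  3219 − 2325 = 894 bp
  8434 − 3219 = 5215 bp
  8979 − 8434 = 545 bp
Sorted largest to smallest: 5215, 1781, 894, 545, 544 bp.

5215, 1781, 894, 545, 544 bp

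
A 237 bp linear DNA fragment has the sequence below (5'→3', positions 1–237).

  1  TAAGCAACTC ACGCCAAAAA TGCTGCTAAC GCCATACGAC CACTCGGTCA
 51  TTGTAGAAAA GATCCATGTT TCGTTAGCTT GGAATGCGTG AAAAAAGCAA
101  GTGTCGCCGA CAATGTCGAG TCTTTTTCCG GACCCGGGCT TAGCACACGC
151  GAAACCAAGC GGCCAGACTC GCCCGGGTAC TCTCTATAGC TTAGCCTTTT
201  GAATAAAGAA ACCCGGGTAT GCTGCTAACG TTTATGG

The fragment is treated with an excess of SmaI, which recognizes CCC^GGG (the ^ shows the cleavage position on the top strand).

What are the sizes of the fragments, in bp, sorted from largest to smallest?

SmaI sites (CCCGGG) start at positions 133, 172, 212.
SmaI cuts after base 3 of each site, so after positions 135, 174, 214.
Linear molecule, 3 cuts → 4 fragments:
  1–135 → 135 bp
  136–174 → 39 bp
  175–214 → 40 bp
  215–237 → 23 bp
Sorted largest to smallest: 135, 40, 39, 23 bp.

135, 40, 39, 23 bp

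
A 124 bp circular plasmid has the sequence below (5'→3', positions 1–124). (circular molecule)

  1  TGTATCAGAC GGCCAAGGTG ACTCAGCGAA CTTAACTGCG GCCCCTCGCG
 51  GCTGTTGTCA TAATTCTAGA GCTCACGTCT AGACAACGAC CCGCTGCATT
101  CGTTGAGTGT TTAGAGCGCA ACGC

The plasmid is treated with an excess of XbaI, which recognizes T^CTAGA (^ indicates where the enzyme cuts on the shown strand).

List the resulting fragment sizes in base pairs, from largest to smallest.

XbaI sites (TCTAGA) start at positions 65, 78.
XbaI cuts after the first base of each site, so after positions 65, 78.
Circular molecule, 2 cuts → 2 fragments:
  66–78 → 13 bp
  79–124 then 1–65 → 46 + 65 = 111 bp
Sorted largest to smallest: 111, 13 bp.

111, 13 bp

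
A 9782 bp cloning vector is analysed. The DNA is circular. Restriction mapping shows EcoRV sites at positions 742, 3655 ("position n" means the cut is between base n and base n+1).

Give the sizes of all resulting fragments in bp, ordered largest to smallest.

Circular molecule, 2 cuts → 2 fragments:
  3655 − 742 = 2913 bp
  wrap: 9782 − 3655 + 742 = 6869 bp
Sorted largest to smallest: 6869, 2913 bp.

6869, 2913 bp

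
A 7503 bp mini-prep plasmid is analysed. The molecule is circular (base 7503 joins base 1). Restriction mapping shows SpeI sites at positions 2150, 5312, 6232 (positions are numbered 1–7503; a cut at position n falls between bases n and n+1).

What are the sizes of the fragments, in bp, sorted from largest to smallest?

Circular molecule, 3 cuts → 3 fragments:
  5312 − 2150 = 3162 bp
  6232 − 5312 = 920 bp
  wrap: 7503 − 6232 + 2150 = 3421 bp
Sorted largest to smallest: 3421, 3162, 920 bp.

3421, 3162, 920 bp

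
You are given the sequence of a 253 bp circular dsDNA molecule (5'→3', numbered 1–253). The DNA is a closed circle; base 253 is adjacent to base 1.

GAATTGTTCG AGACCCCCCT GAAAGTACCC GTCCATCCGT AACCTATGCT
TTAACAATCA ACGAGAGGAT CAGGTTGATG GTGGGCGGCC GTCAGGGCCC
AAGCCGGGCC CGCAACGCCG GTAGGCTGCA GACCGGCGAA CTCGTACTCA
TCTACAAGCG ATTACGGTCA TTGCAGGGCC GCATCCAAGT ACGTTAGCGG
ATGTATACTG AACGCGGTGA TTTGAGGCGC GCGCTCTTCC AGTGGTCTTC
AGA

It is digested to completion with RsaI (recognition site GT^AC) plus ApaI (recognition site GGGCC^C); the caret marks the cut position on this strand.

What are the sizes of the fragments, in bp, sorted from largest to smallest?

RsaI sites (GTAC) start at positions 25, 144, 189.
RsaI cuts after base 2 of each site, so after positions 26, 145, 190.
ApaI sites (GGGCCC) start at positions 95, 106.
ApaI cuts after base 5 of each site (before the last base), so after positions 99, 110.
Combined cut positions: 26, 99, 110, 145, 190.
Circular molecule, 5 cuts → 5 fragments:
  27–99 → 73 bp
  100–110 → 11 bp
  111–145 → 35 bp
  146–190 → 45 bp
  191–253 then 1–26 → 63 + 26 = 89 bp
Sorted largest to smallest: 89, 73, 45, 35, 11 bp.

89, 73, 45, 35, 11 bp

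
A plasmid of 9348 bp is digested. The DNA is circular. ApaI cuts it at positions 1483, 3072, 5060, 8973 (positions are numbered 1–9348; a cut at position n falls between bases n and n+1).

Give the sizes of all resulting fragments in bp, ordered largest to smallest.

3913, 1988, 1858, 1589 bp

Circular molecule, 4 cuts → 4 fragments:
  3072 − 1483 = 1589 bp
  5060 − 3072 = 1988 bp
  8973 − 5060 = 3913 bp
  wrap: 9348 − 8973 + 1483 = 1858 bp
Sorted largest to smallest: 3913, 1988, 1858, 1589 bp.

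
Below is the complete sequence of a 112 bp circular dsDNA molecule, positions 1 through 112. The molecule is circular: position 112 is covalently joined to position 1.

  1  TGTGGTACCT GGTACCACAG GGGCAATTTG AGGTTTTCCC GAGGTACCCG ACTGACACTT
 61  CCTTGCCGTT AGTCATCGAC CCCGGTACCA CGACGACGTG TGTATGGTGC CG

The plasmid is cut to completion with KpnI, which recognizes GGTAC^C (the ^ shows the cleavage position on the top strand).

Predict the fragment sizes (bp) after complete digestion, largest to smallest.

41, 32, 32, 7 bp

KpnI sites (GGTACC) start at positions 4, 11, 43, 84.
KpnI cuts after base 5 of each site (before the last base), so after positions 8, 15, 47, 88.
Circular molecule, 4 cuts → 4 fragments:
  9–15 → 7 bp
  16–47 → 32 bp
  48–88 → 41 bp
  89–112 then 1–8 → 24 + 8 = 32 bp
Sorted largest to smallest: 41, 32, 32, 7 bp.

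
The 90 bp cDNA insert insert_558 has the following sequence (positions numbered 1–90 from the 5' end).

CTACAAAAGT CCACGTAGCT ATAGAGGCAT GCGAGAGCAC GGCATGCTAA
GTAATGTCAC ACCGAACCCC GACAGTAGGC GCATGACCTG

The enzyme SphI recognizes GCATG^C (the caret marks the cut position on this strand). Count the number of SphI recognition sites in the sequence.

2

GCATGC occurs starting at positions 27, 42.
SphI cuts at 2 sites.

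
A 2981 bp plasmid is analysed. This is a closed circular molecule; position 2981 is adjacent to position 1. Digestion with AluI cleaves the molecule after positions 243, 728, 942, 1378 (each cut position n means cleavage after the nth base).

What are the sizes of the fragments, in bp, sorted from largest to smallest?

1846, 485, 436, 214 bp

Circular molecule, 4 cuts → 4 fragments:
  728 − 243 = 485 bp
  942 − 728 = 214 bp
  1378 − 942 = 436 bp
  wrap: 2981 − 1378 + 243 = 1846 bp
Sorted largest to smallest: 1846, 485, 436, 214 bp.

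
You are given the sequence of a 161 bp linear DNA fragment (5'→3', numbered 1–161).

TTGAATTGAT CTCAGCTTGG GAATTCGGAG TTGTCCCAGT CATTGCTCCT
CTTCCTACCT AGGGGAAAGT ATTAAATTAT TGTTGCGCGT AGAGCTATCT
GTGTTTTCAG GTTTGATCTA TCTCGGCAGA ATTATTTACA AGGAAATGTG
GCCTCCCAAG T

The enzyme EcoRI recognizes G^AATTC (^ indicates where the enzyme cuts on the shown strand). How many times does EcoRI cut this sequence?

1

GAATTC occurs starting at position 21.
EcoRI cuts at 1 site.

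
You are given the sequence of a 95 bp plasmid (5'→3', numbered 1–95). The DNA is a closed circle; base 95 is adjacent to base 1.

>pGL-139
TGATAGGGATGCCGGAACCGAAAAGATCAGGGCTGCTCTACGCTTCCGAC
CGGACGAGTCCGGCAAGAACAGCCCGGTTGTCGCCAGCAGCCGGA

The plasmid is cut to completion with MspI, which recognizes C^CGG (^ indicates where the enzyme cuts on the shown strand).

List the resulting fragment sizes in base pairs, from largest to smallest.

MspI sites (CCGG) start at positions 12, 50, 60, 74, 91.
MspI cuts after the first base of each site, so after positions 12, 50, 60, 74, 91.
Circular molecule, 5 cuts → 5 fragments:
  13–50 → 38 bp
  51–60 → 10 bp
  61–74 → 14 bp
  75–91 → 17 bp
  92–95 then 1–12 → 4 + 12 = 16 bp
Sorted largest to smallest: 38, 17, 16, 14, 10 bp.

38, 17, 16, 14, 10 bp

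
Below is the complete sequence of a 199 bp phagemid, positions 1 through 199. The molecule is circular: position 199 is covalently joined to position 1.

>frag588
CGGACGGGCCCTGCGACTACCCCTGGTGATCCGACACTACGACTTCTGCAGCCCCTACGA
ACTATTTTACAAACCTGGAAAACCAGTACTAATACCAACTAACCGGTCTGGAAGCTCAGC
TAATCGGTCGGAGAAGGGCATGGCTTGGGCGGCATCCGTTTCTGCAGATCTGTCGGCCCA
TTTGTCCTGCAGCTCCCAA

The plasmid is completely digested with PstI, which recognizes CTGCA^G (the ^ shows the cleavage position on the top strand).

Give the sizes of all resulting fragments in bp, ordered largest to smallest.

116, 58, 25 bp

PstI sites (CTGCAG) start at positions 46, 162, 187.
PstI cuts after base 5 of each site (before the last base), so after positions 50, 166, 191.
Circular molecule, 3 cuts → 3 fragments:
  51–166 → 116 bp
  167–191 → 25 bp
  192–199 then 1–50 → 8 + 50 = 58 bp
Sorted largest to smallest: 116, 58, 25 bp.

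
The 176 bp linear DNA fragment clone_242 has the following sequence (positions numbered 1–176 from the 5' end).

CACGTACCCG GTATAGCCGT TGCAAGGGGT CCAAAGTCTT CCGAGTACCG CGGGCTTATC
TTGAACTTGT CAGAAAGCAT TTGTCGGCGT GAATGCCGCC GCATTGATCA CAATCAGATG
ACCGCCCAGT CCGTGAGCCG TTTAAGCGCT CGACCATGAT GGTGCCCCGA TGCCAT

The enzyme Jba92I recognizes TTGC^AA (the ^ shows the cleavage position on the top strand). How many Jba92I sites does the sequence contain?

1

TTGCAA occurs starting at position 20.
Jba92I cuts at 1 site.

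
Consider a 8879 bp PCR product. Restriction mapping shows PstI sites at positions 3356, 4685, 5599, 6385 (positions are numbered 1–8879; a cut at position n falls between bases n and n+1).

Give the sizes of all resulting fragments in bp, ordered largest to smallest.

Linear molecule, 4 cuts → 5 fragments:
  3356 − 0 = 3356 bp
  4685 − 3356 = 1329 bp
  5599 − 4685 = 914 bp
  6385 − 5599 = 786 bp
  8879 − 6385 = 2494 bp
Sorted largest to smallest: 3356, 2494, 1329, 914, 786 bp.

3356, 2494, 1329, 914, 786 bp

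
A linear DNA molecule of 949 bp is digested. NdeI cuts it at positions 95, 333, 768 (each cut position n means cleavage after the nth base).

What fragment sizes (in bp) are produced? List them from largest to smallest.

Linear molecule, 3 cuts → 4 fragments:
  95 − 0 = 95 bp
  333 − 95 = 238 bp
  768 − 333 = 435 bp
  949 − 768 = 181 bp
Sorted largest to smallest: 435, 238, 181, 95 bp.

435, 238, 181, 95 bp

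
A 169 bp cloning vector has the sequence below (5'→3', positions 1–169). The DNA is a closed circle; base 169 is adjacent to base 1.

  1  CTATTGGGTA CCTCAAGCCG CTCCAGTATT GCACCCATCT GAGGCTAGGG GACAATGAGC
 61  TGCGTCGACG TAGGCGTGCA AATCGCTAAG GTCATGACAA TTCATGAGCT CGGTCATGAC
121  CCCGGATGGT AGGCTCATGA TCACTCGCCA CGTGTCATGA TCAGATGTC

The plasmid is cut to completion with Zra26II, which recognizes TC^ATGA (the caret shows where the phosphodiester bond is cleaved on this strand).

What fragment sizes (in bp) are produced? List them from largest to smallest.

Zra26II sites (TCATGA) start at positions 92, 102, 114, 135, 155.
Zra26II cuts after base 2 of each site, so after positions 93, 103, 115, 136, 156.
Circular molecule, 5 cuts → 5 fragments:
  94–103 → 10 bp
  104–115 → 12 bp
  116–136 → 21 bp
  137–156 → 20 bp
  157–169 then 1–93 → 13 + 93 = 106 bp
Sorted largest to smallest: 106, 21, 20, 12, 10 bp.

106, 21, 20, 12, 10 bp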